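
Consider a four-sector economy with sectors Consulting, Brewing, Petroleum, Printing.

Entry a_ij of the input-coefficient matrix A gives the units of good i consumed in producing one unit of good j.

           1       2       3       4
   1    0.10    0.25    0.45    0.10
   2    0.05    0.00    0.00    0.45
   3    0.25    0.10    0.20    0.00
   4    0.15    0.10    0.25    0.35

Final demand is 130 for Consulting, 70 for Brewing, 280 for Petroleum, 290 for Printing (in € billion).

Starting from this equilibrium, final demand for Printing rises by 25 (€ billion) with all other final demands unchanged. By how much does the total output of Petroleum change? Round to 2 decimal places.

I − A =
  [   0.90    -0.25    -0.45    -0.10]
  [  -0.05     1.00     0.00    -0.45]
  [  -0.25    -0.10     0.80     0.00]
  [  -0.15    -0.10    -0.25     0.65]
Compute the cofactors C_ij = (−1)^(i+j)·(3×3 minor ij) of I−A; the adjugate is their transpose:
adj(I−A) = Cᵀ =
  [ 0.472750   0.169750   0.325375   0.190250]
  [ 0.108125   0.376625   0.147500   0.277375]
  [ 0.161250   0.100125   0.504000   0.094125]
  [ 0.187750   0.135625   0.291625   0.595250]
det(I−A) = Σ_j (I−A)_1j·C_1j = (0.90)(0.472750) + (-0.25)(0.108125) + (-0.45)(0.161250) + (-0.10)(0.187750) = 0.30710625
(I − A)⁻¹ = adj(I−A) / det(I−A) ≈
  [   1.5394     0.5527     1.0595     0.6195]
  [   0.3521     1.2264     0.4803     0.9032]
  [   0.5251     0.3260     1.6411     0.3065]
  [   0.6114     0.4416     0.9496     1.9383]
Δx = (I − A)⁻¹ Δd with Δd having +25 in the Printing component and 0 elsewhere.
So Δx_3 = L_34 · (+25), where L_34 = adj(I−A)_34 / det(I−A) = 0.094125 / 0.30710625.
Δx_3 = 0.094125 × (+25) / 0.30710625 = 2.353125 / 0.30710625 ≈ 7.66.

Δx_3 = 7.66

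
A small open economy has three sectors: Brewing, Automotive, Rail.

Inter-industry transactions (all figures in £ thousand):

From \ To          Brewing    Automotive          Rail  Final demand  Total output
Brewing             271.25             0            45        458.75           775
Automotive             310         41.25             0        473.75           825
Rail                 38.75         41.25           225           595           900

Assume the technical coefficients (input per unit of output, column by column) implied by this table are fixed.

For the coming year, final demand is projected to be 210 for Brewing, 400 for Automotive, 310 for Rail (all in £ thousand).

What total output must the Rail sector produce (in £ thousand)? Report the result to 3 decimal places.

Technical coefficients a_ij = z_ij / X_j:
  a_11 = 271.25/775 = 0.35, a_21 = 310/775 = 0.40, a_31 = 38.75/775 = 0.05
  a_12 = 0/825 = 0.00, a_22 = 41.25/825 = 0.05, a_32 = 41.25/825 = 0.05
  a_13 = 45/900 = 0.05, a_23 = 0/900 = 0.00, a_33 = 225/900 = 0.25
I − A =
  [   0.65     0.00    -0.05]
  [  -0.40     0.95     0.00]
  [  -0.05    -0.05     0.75]
Cofactors of I−A, C_ij = (−1)^(i+j)·(minor ij) (rows/columns in the sector order above):
  C_11 = (0.95)(0.75) − (0.00)(-0.05) = 0.7125
  C_12 = −[(-0.40)(0.75) − (0.00)(-0.05)] = 0.3000
  C_13 = (-0.40)(-0.05) − (0.95)(-0.05) = 0.0675
  C_21 = −[(0.00)(0.75) − (-0.05)(-0.05)] = 0.0025
  C_22 = (0.65)(0.75) − (-0.05)(-0.05) = 0.4850
  C_23 = −[(0.65)(-0.05) − (0.00)(-0.05)] = 0.0325
  C_31 = (0.00)(0.00) − (-0.05)(0.95) = 0.0475
  C_32 = −[(0.65)(0.00) − (-0.05)(-0.40)] = 0.0200
  C_33 = (0.65)(0.95) − (0.00)(-0.40) = 0.6175
det(I−A) = Σ_j (I−A)_1j·C_1j = (0.65)(0.7125) + (0.00)(0.3000) + (-0.05)(0.0675) = 0.45975
adj(I−A) = Cᵀ =
  [ 0.7125   0.0025   0.0475]
  [ 0.3000   0.4850   0.0200]
  [ 0.0675   0.0325   0.6175]
(I − A)⁻¹ = adj(I−A) / det(I−A) ≈
  [   1.5498     0.0054     0.1033]
  [   0.6525     1.0549     0.0435]
  [   0.1468     0.0707     1.3431]
x = (I − A)⁻¹ d = adj(I−A)·d / det(I−A), with det(I−A) = 0.45975:
  x_1 = (0.7125·210 + 0.0025·400 + 0.0475·310) / 0.45975 = 165.35 / 0.45975 ≈ 359.652
  x_2 = (0.3000·210 + 0.4850·400 + 0.0200·310) / 0.45975 = 263.20 / 0.45975 ≈ 572.485
  x_3 = (0.0675·210 + 0.0325·400 + 0.6175·310) / 0.45975 = 218.60 / 0.45975 ≈ 475.476

x_3 = 475.476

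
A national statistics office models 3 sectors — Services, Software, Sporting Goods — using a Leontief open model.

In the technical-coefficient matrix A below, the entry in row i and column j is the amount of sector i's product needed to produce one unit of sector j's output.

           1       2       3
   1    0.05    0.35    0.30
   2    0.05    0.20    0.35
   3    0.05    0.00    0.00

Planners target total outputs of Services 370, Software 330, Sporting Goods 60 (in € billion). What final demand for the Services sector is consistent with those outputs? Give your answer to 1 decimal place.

I − A =
  [   0.95    -0.35    -0.30]
  [  -0.05     0.80    -0.35]
  [  -0.05     0.00     1.00]
d = (I − A) x:
  d_1 = (+0.95)·370 + (-0.35)·330 + (-0.30)·60 = 218.0
  d_2 = (-0.05)·370 + (+0.80)·330 + (-0.35)·60 = 224.5
  d_3 = (-0.05)·370 + (+0.00)·330 + (+1.00)·60 = 41.5

d_1 = 218.0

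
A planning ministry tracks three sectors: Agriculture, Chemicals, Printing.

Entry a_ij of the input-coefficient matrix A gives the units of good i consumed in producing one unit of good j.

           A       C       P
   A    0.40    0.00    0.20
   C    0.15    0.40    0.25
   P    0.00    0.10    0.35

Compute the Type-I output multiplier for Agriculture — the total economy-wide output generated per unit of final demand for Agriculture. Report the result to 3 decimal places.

m_A = 2.211

I − A =
  [   0.60     0.00    -0.20]
  [  -0.15     0.60    -0.25]
  [   0.00    -0.10     0.65]
Cofactors of I−A, C_ij = (−1)^(i+j)·(minor ij) (rows/columns in the sector order above):
  C_11 = (0.60)(0.65) − (-0.25)(-0.10) = 0.3650
  C_12 = −[(-0.15)(0.65) − (-0.25)(0.00)] = 0.0975
  C_13 = (-0.15)(-0.10) − (0.60)(0.00) = 0.0150
  C_21 = −[(0.00)(0.65) − (-0.20)(-0.10)] = 0.0200
  C_22 = (0.60)(0.65) − (-0.20)(0.00) = 0.3900
  C_23 = −[(0.60)(-0.10) − (0.00)(0.00)] = 0.0600
  C_31 = (0.00)(-0.25) − (-0.20)(0.60) = 0.1200
  C_32 = −[(0.60)(-0.25) − (-0.20)(-0.15)] = 0.1800
  C_33 = (0.60)(0.60) − (0.00)(-0.15) = 0.3600
det(I−A) = Σ_j (I−A)_1j·C_1j = (0.60)(0.3650) + (0.00)(0.0975) + (-0.20)(0.0150) = 0.2160
adj(I−A) = Cᵀ =
  [ 0.3650   0.0200   0.1200]
  [ 0.0975   0.3900   0.1800]
  [ 0.0150   0.0600   0.3600]
(I − A)⁻¹ = adj(I−A) / det(I−A) ≈
  [   1.6898     0.0926     0.5556]
  [   0.4514     1.8056     0.8333]
  [   0.0694     0.2778     1.6667]
The output multiplier for sector j is the column-j sum of the Leontief inverse (I − A)⁻¹ = adj(I−A) / det(I−A).
Column A of adj(I−A): (0.3650, 0.0975, 0.0150); det(I−A) = 0.2160.
m_A = (0.3650 + 0.0975 + 0.0150) / 0.2160 = 0.4775 / 0.2160 ≈ 2.211.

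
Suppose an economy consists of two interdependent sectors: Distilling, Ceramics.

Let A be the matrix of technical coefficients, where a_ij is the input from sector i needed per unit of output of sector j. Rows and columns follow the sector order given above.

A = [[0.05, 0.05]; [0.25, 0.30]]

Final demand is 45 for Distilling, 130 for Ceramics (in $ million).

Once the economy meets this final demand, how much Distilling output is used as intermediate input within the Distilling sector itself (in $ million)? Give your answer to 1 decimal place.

z_DD = 2.9

I − A =
  [   0.95    -0.05]
  [  -0.25     0.70]
det(I−A) = (0.95)(0.70) − (-0.05)(-0.25) = 0.6525
adj(I−A) = [[0.70, 0.05], [0.25, 0.95]]
(I − A)⁻¹ = adj(I−A) / det(I−A) ≈
  [   1.0728     0.0766]
  [   0.3831     1.4559]
First solve x = (I − A)⁻¹ d = adj(I−A)·d / det(I−A); in particular x_D = (0.70·45 + 0.05·130) / 0.6525 = 38.00 / 0.6525 ≈ 58.238.
Intermediate flow from D to D: z_DD = a_DD · x_D = 0.05 × 38.00 / 0.6525 = 1.90 / 0.6525 ≈ 2.9.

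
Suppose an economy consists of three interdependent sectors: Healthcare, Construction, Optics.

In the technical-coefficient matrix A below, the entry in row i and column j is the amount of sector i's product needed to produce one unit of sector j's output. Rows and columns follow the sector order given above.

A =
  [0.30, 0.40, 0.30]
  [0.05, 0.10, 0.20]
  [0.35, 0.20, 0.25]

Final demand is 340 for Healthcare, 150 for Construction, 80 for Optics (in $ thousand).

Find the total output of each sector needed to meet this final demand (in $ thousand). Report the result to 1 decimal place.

x_1 = 979.9, x_2 = 368.3, x_3 = 662.2

I − A =
  [   0.70    -0.40    -0.30]
  [  -0.05     0.90    -0.20]
  [  -0.35    -0.20     0.75]
Cofactors of I−A, C_ij = (−1)^(i+j)·(minor ij) (rows/columns in the sector order above):
  C_11 = (0.90)(0.75) − (-0.20)(-0.20) = 0.6350
  C_12 = −[(-0.05)(0.75) − (-0.20)(-0.35)] = 0.1075
  C_13 = (-0.05)(-0.20) − (0.90)(-0.35) = 0.3250
  C_21 = −[(-0.40)(0.75) − (-0.30)(-0.20)] = 0.3600
  C_22 = (0.70)(0.75) − (-0.30)(-0.35) = 0.4200
  C_23 = −[(0.70)(-0.20) − (-0.40)(-0.35)] = 0.2800
  C_31 = (-0.40)(-0.20) − (-0.30)(0.90) = 0.3500
  C_32 = −[(0.70)(-0.20) − (-0.30)(-0.05)] = 0.1550
  C_33 = (0.70)(0.90) − (-0.40)(-0.05) = 0.6100
det(I−A) = Σ_j (I−A)_1j·C_1j = (0.70)(0.6350) + (-0.40)(0.1075) + (-0.30)(0.3250) = 0.3040
adj(I−A) = Cᵀ =
  [ 0.6350   0.3600   0.3500]
  [ 0.1075   0.4200   0.1550]
  [ 0.3250   0.2800   0.6100]
(I − A)⁻¹ = adj(I−A) / det(I−A) ≈
  [   2.0888     1.1842     1.1513]
  [   0.3536     1.3816     0.5099]
  [   1.0691     0.9211     2.0066]
x = (I − A)⁻¹ d = adj(I−A)·d / det(I−A), with det(I−A) = 0.3040:
  x_1 = (0.6350·340 + 0.3600·150 + 0.3500·80) / 0.3040 = 297.90 / 0.3040 ≈ 979.9
  x_2 = (0.1075·340 + 0.4200·150 + 0.1550·80) / 0.3040 = 111.95 / 0.3040 ≈ 368.3
  x_3 = (0.3250·340 + 0.2800·150 + 0.6100·80) / 0.3040 = 201.30 / 0.3040 ≈ 662.2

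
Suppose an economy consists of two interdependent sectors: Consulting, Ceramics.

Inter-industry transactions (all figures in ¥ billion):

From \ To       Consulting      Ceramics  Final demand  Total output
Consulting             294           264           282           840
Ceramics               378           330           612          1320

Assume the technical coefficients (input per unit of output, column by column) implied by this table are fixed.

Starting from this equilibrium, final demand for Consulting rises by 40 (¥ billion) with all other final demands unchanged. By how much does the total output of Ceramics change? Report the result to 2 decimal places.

Technical coefficients a_ij = z_ij / X_j:
  a_11 = 294/840 = 0.35, a_21 = 378/840 = 0.45
  a_12 = 264/1320 = 0.20, a_22 = 330/1320 = 0.25
I − A =
  [   0.65    -0.20]
  [  -0.45     0.75]
det(I−A) = (0.65)(0.75) − (-0.20)(-0.45) = 0.3975
adj(I−A) = [[0.75, 0.20], [0.45, 0.65]]
(I − A)⁻¹ = adj(I−A) / det(I−A) ≈
  [   1.8868     0.5031]
  [   1.1321     1.6352]
Δx = (I − A)⁻¹ Δd with Δd having +40 in the Consulting component and 0 elsewhere.
So Δx_2 = L_21 · (+40), where L_21 = adj(I−A)_21 / det(I−A) = 0.45 / 0.3975.
Δx_2 = 0.45 × (+40) / 0.3975 = 18.00 / 0.3975 ≈ 45.28.

Δx_2 = 45.28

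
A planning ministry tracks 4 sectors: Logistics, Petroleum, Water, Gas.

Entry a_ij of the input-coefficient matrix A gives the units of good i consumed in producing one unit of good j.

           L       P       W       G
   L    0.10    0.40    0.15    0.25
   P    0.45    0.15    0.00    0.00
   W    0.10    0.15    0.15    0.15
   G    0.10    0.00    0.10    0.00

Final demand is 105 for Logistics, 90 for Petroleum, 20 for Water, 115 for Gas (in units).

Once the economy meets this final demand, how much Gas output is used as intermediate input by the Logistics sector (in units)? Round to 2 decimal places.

I − A =
  [   0.90    -0.40    -0.15    -0.25]
  [  -0.45     0.85     0.00     0.00]
  [  -0.10    -0.15     0.85    -0.15]
  [  -0.10     0.00    -0.10     1.00]
Compute the cofactors C_ij = (−1)^(i+j)·(3×3 minor ij) of I−A; the adjugate is their transpose:
adj(I−A) = Cᵀ =
  [ 0.709750   0.360250   0.148750   0.199750]
  [ 0.375750   0.710500   0.078750   0.105750]
  [ 0.165250   0.177250   0.563750   0.125875]
  [ 0.087500   0.053750   0.071250   0.474375]
det(I−A) = Σ_j (I−A)_1j·C_1j = (0.90)(0.709750) + (-0.40)(0.375750) + (-0.15)(0.165250) + (-0.25)(0.087500) = 0.4418125
(I − A)⁻¹ = adj(I−A) / det(I−A) ≈
  [   1.6065     0.8154     0.3367     0.4521]
  [   0.8505     1.6081     0.1782     0.2394]
  [   0.3740     0.4012     1.2760     0.2849]
  [   0.1980     0.1217     0.1613     1.0737]
First solve x = (I − A)⁻¹ d = adj(I−A)·d / det(I−A); in particular x_L = (0.709750·105 + 0.360250·90 + 0.148750·20 + 0.199750·115) / 0.4418125 = 132.8925 / 0.4418125 ≈ 300.7894.
Intermediate flow from G to L: z_GL = a_GL · x_L = 0.10 × 132.8925 / 0.4418125 = 13.28925 / 0.4418125 ≈ 30.08.

z_GL = 30.08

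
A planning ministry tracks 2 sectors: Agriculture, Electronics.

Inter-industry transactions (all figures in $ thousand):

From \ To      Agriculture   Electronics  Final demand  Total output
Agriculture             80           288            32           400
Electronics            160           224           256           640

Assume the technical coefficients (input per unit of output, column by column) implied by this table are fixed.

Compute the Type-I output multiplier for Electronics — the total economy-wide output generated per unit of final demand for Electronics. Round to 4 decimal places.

m_E = 3.6765

Technical coefficients a_ij = z_ij / X_j:
  a_AA = 80/400 = 0.20, a_EA = 160/400 = 0.40
  a_AE = 288/640 = 0.45, a_EE = 224/640 = 0.35
I − A =
  [   0.80    -0.45]
  [  -0.40     0.65]
det(I−A) = (0.80)(0.65) − (-0.45)(-0.40) = 0.3400
adj(I−A) = [[0.65, 0.45], [0.40, 0.80]]
(I − A)⁻¹ = adj(I−A) / det(I−A) ≈
  [   1.91176     1.32353]
  [   1.17647     2.35294]
The output multiplier for sector j is the column-j sum of the Leontief inverse (I − A)⁻¹ = adj(I−A) / det(I−A).
Column E of adj(I−A): (0.45, 0.80); det(I−A) = 0.3400.
m_E = (0.45 + 0.80) / 0.3400 = 1.25 / 0.3400 ≈ 3.6765.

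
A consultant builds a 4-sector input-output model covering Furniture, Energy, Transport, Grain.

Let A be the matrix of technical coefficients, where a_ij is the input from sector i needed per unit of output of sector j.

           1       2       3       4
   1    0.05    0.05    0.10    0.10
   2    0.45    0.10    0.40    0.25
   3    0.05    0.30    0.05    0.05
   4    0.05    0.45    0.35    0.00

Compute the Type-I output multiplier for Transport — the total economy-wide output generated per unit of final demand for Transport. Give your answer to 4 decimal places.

m_3 = 3.9141

I − A =
  [   0.95    -0.05    -0.10    -0.10]
  [  -0.45     0.90    -0.40    -0.25]
  [  -0.05    -0.30     0.95    -0.05]
  [  -0.05    -0.45    -0.35     1.00]
Compute the cofactors C_ij = (−1)^(i+j)·(3×3 minor ij) of I−A; the adjugate is their transpose:
adj(I−A) = Cᵀ =
  [ 0.577125   0.132125   0.152625   0.098375]
  [ 0.456875   0.874125   0.523125   0.290375]
  [ 0.190500   0.309750   0.700250   0.131500]
  [ 0.301125   0.508375   0.488125   0.657875]
det(I−A) = Σ_j (I−A)_1j·C_1j = (0.95)(0.577125) + (-0.05)(0.456875) + (-0.10)(0.190500) + (-0.10)(0.301125) = 0.4762625
(I − A)⁻¹ = adj(I−A) / det(I−A) ≈
  [   1.21178     0.27742     0.32046     0.20656]
  [   0.95929     1.83538     1.09840     0.60970]
  [   0.39999     0.65038     1.47030     0.27611]
  [   0.63227     1.06743     1.02491     1.38133]
The output multiplier for sector j is the column-j sum of the Leontief inverse (I − A)⁻¹ = adj(I−A) / det(I−A).
Column 3 of adj(I−A): (0.152625, 0.523125, 0.700250, 0.488125); det(I−A) = 0.4762625.
m_3 = (0.152625 + 0.523125 + 0.700250 + 0.488125) / 0.4762625 = 1.864125 / 0.4762625 ≈ 3.9141.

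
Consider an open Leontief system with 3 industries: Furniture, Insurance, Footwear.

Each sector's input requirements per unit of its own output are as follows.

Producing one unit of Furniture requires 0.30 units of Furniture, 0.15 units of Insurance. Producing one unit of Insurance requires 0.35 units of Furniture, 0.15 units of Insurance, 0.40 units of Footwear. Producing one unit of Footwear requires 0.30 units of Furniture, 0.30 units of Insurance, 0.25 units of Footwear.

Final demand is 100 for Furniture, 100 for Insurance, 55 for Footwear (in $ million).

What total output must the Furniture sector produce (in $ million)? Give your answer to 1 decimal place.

I − A =
  [   0.70    -0.35    -0.30]
  [  -0.15     0.85    -0.30]
  [   0.00    -0.40     0.75]
Cofactors of I−A, C_ij = (−1)^(i+j)·(minor ij) (rows/columns in the sector order above):
  C_11 = (0.85)(0.75) − (-0.30)(-0.40) = 0.5175
  C_12 = −[(-0.15)(0.75) − (-0.30)(0.00)] = 0.1125
  C_13 = (-0.15)(-0.40) − (0.85)(0.00) = 0.0600
  C_21 = −[(-0.35)(0.75) − (-0.30)(-0.40)] = 0.3825
  C_22 = (0.70)(0.75) − (-0.30)(0.00) = 0.5250
  C_23 = −[(0.70)(-0.40) − (-0.35)(0.00)] = 0.2800
  C_31 = (-0.35)(-0.30) − (-0.30)(0.85) = 0.3600
  C_32 = −[(0.70)(-0.30) − (-0.30)(-0.15)] = 0.2550
  C_33 = (0.70)(0.85) − (-0.35)(-0.15) = 0.5425
det(I−A) = Σ_j (I−A)_1j·C_1j = (0.70)(0.5175) + (-0.35)(0.1125) + (-0.30)(0.0600) = 0.304875
adj(I−A) = Cᵀ =
  [ 0.5175   0.3825   0.3600]
  [ 0.1125   0.5250   0.2550]
  [ 0.0600   0.2800   0.5425]
(I − A)⁻¹ = adj(I−A) / det(I−A) ≈
  [   1.6974     1.2546     1.1808]
  [   0.3690     1.7220     0.8364]
  [   0.1968     0.9184     1.7794]
x = (I − A)⁻¹ d = adj(I−A)·d / det(I−A), with det(I−A) = 0.304875:
  x_1 = (0.5175·100 + 0.3825·100 + 0.3600·55) / 0.304875 = 109.80 / 0.304875 ≈ 360.1
  x_2 = (0.1125·100 + 0.5250·100 + 0.2550·55) / 0.304875 = 77.775 / 0.304875 ≈ 255.1
  x_3 = (0.0600·100 + 0.2800·100 + 0.5425·55) / 0.304875 = 63.8375 / 0.304875 ≈ 209.4

x_1 = 360.1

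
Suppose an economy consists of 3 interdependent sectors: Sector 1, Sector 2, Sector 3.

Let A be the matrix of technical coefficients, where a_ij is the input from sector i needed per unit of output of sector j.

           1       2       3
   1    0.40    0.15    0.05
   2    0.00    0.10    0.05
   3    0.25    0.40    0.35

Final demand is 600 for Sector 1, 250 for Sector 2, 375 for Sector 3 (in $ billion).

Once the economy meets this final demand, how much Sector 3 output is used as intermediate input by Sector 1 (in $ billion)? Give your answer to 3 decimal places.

z_31 = 297.708

I − A =
  [   0.60    -0.15    -0.05]
  [   0.00     0.90    -0.05]
  [  -0.25    -0.40     0.65]
Cofactors of I−A, C_ij = (−1)^(i+j)·(minor ij) (rows/columns in the sector order above):
  C_11 = (0.90)(0.65) − (-0.05)(-0.40) = 0.5650
  C_12 = −[(0.00)(0.65) − (-0.05)(-0.25)] = 0.0125
  C_13 = (0.00)(-0.40) − (0.90)(-0.25) = 0.2250
  C_21 = −[(-0.15)(0.65) − (-0.05)(-0.40)] = 0.1175
  C_22 = (0.60)(0.65) − (-0.05)(-0.25) = 0.3775
  C_23 = −[(0.60)(-0.40) − (-0.15)(-0.25)] = 0.2775
  C_31 = (-0.15)(-0.05) − (-0.05)(0.90) = 0.0525
  C_32 = −[(0.60)(-0.05) − (-0.05)(0.00)] = 0.0300
  C_33 = (0.60)(0.90) − (-0.15)(0.00) = 0.5400
det(I−A) = Σ_j (I−A)_1j·C_1j = (0.60)(0.5650) + (-0.15)(0.0125) + (-0.05)(0.2250) = 0.325875
adj(I−A) = Cᵀ =
  [ 0.5650   0.1175   0.0525]
  [ 0.0125   0.3775   0.0300]
  [ 0.2250   0.2775   0.5400]
(I − A)⁻¹ = adj(I−A) / det(I−A) ≈
  [   1.7338     0.3606     0.1611]
  [   0.0384     1.1584     0.0921]
  [   0.6904     0.8516     1.6571]
First solve x = (I − A)⁻¹ d = adj(I−A)·d / det(I−A); in particular x_1 = (0.5650·600 + 0.1175·250 + 0.0525·375) / 0.325875 = 388.0625 / 0.325875 ≈ 1190.83237.
Intermediate flow from 3 to 1: z_31 = a_31 · x_1 = 0.25 × 388.0625 / 0.325875 = 97.015625 / 0.325875 ≈ 297.708.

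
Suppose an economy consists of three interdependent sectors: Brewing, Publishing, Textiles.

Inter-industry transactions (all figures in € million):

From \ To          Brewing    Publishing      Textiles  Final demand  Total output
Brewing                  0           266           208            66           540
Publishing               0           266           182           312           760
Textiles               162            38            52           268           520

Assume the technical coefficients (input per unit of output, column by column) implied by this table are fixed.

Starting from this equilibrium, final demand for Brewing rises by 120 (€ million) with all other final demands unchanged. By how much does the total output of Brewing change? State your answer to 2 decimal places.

Technical coefficients a_ij = z_ij / X_j:
  a_11 = 0/540 = 0.00, a_21 = 0/540 = 0.00, a_31 = 162/540 = 0.30
  a_12 = 266/760 = 0.35, a_22 = 266/760 = 0.35, a_32 = 38/760 = 0.05
  a_13 = 208/520 = 0.40, a_23 = 182/520 = 0.35, a_33 = 52/520 = 0.10
I − A =
  [   1.00    -0.35    -0.40]
  [   0.00     0.65    -0.35]
  [  -0.30    -0.05     0.90]
Cofactors of I−A, C_ij = (−1)^(i+j)·(minor ij) (rows/columns in the sector order above):
  C_11 = (0.65)(0.90) − (-0.35)(-0.05) = 0.5675
  C_12 = −[(0.00)(0.90) − (-0.35)(-0.30)] = 0.1050
  C_13 = (0.00)(-0.05) − (0.65)(-0.30) = 0.1950
  C_21 = −[(-0.35)(0.90) − (-0.40)(-0.05)] = 0.3350
  C_22 = (1.00)(0.90) − (-0.40)(-0.30) = 0.7800
  C_23 = −[(1.00)(-0.05) − (-0.35)(-0.30)] = 0.1550
  C_31 = (-0.35)(-0.35) − (-0.40)(0.65) = 0.3825
  C_32 = −[(1.00)(-0.35) − (-0.40)(0.00)] = 0.3500
  C_33 = (1.00)(0.65) − (-0.35)(0.00) = 0.6500
det(I−A) = Σ_j (I−A)_1j·C_1j = (1.00)(0.5675) + (-0.35)(0.1050) + (-0.40)(0.1950) = 0.45275
adj(I−A) = Cᵀ =
  [ 0.5675   0.3350   0.3825]
  [ 0.1050   0.7800   0.3500]
  [ 0.1950   0.1550   0.6500]
(I − A)⁻¹ = adj(I−A) / det(I−A) ≈
  [   1.2535     0.7399     0.8448]
  [   0.2319     1.7228     0.7731]
  [   0.4307     0.3424     1.4357]
Δx = (I − A)⁻¹ Δd with Δd having +120 in the Brewing component and 0 elsewhere.
So Δx_1 = L_11 · (+120), where L_11 = adj(I−A)_11 / det(I−A) = 0.5675 / 0.45275.
Δx_1 = 0.5675 × (+120) / 0.45275 = 68.10 / 0.45275 ≈ 150.41.

Δx_1 = 150.41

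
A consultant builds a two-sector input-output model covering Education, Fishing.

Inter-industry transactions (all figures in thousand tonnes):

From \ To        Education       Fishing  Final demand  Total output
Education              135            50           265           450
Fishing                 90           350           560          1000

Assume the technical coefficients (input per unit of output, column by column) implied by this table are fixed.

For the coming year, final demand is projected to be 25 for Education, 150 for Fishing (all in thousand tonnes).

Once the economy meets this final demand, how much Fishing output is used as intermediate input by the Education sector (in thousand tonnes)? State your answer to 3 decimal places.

Technical coefficients a_ij = z_ij / X_j:
  a_EE = 135/450 = 0.30, a_FE = 90/450 = 0.20
  a_EF = 50/1000 = 0.05, a_FF = 350/1000 = 0.35
I − A =
  [   0.70    -0.05]
  [  -0.20     0.65]
det(I−A) = (0.70)(0.65) − (-0.05)(-0.20) = 0.4450
adj(I−A) = [[0.65, 0.05], [0.20, 0.70]]
(I − A)⁻¹ = adj(I−A) / det(I−A) ≈
  [   1.4607     0.1124]
  [   0.4494     1.5730]
First solve x = (I − A)⁻¹ d = adj(I−A)·d / det(I−A); in particular x_E = (0.65·25 + 0.05·150) / 0.4450 = 23.75 / 0.4450 ≈ 53.37079.
Intermediate flow from F to E: z_FE = a_FE · x_E = 0.20 × 23.75 / 0.4450 = 4.75 / 0.4450 ≈ 10.674.

z_FE = 10.674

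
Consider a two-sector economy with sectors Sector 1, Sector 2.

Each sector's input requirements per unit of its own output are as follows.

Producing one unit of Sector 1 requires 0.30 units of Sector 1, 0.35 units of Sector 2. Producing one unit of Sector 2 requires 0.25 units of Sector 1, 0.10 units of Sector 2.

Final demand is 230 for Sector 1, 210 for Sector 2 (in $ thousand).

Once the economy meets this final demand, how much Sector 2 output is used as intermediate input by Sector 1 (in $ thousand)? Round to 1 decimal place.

I − A =
  [   0.70    -0.25]
  [  -0.35     0.90]
det(I−A) = (0.70)(0.90) − (-0.25)(-0.35) = 0.5425
adj(I−A) = [[0.90, 0.25], [0.35, 0.70]]
(I − A)⁻¹ = adj(I−A) / det(I−A) ≈
  [   1.6590     0.4608]
  [   0.6452     1.2903]
First solve x = (I − A)⁻¹ d = adj(I−A)·d / det(I−A); in particular x_1 = (0.90·230 + 0.25·210) / 0.5425 = 259.50 / 0.5425 ≈ 478.341.
Intermediate flow from 2 to 1: z_21 = a_21 · x_1 = 0.35 × 259.50 / 0.5425 = 90.825 / 0.5425 ≈ 167.4.

z_21 = 167.4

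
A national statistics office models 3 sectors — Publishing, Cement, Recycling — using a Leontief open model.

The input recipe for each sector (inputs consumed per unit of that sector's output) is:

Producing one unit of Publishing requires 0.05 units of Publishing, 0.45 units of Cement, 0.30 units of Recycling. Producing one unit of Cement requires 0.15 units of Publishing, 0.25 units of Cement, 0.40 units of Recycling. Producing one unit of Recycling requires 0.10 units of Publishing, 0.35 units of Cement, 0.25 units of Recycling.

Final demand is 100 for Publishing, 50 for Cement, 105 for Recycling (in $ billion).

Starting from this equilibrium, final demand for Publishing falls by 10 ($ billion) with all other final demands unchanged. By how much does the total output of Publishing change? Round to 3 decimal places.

I − A =
  [   0.95    -0.15    -0.10]
  [  -0.45     0.75    -0.35]
  [  -0.30    -0.40     0.75]
Cofactors of I−A, C_ij = (−1)^(i+j)·(minor ij) (rows/columns in the sector order above):
  C_11 = (0.75)(0.75) − (-0.35)(-0.40) = 0.4225
  C_12 = −[(-0.45)(0.75) − (-0.35)(-0.30)] = 0.4425
  C_13 = (-0.45)(-0.40) − (0.75)(-0.30) = 0.4050
  C_21 = −[(-0.15)(0.75) − (-0.10)(-0.40)] = 0.1525
  C_22 = (0.95)(0.75) − (-0.10)(-0.30) = 0.6825
  C_23 = −[(0.95)(-0.40) − (-0.15)(-0.30)] = 0.4250
  C_31 = (-0.15)(-0.35) − (-0.10)(0.75) = 0.1275
  C_32 = −[(0.95)(-0.35) − (-0.10)(-0.45)] = 0.3775
  C_33 = (0.95)(0.75) − (-0.15)(-0.45) = 0.6450
det(I−A) = Σ_j (I−A)_1j·C_1j = (0.95)(0.4225) + (-0.15)(0.4425) + (-0.10)(0.4050) = 0.2945
adj(I−A) = Cᵀ =
  [ 0.4225   0.1525   0.1275]
  [ 0.4425   0.6825   0.3775]
  [ 0.4050   0.4250   0.6450]
(I − A)⁻¹ = adj(I−A) / det(I−A) ≈
  [   1.4346     0.5178     0.4329]
  [   1.5025     2.3175     1.2818]
  [   1.3752     1.4431     2.1902]
Δx = (I − A)⁻¹ Δd with Δd having -10 in the Publishing component and 0 elsewhere.
So Δx_1 = L_11 · (-10), where L_11 = adj(I−A)_11 / det(I−A) = 0.4225 / 0.2945.
Δx_1 = 0.4225 × (-10) / 0.2945 = -4.225 / 0.2945 ≈ -14.346.

Δx_1 = -14.346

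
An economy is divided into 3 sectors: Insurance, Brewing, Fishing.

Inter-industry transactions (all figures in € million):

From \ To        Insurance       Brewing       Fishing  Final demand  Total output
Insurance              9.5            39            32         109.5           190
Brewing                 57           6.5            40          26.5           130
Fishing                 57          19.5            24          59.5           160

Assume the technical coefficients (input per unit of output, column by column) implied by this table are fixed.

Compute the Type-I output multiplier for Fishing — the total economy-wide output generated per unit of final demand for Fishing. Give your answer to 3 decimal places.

Technical coefficients a_ij = z_ij / X_j:
  a_11 = 9.5/190 = 0.05, a_21 = 57/190 = 0.30, a_31 = 57/190 = 0.30
  a_12 = 39/130 = 0.30, a_22 = 6.5/130 = 0.05, a_32 = 19.5/130 = 0.15
  a_13 = 32/160 = 0.20, a_23 = 40/160 = 0.25, a_33 = 24/160 = 0.15
I − A =
  [   0.95    -0.30    -0.20]
  [  -0.30     0.95    -0.25]
  [  -0.30    -0.15     0.85]
Cofactors of I−A, C_ij = (−1)^(i+j)·(minor ij) (rows/columns in the sector order above):
  C_11 = (0.95)(0.85) − (-0.25)(-0.15) = 0.7700
  C_12 = −[(-0.30)(0.85) − (-0.25)(-0.30)] = 0.3300
  C_13 = (-0.30)(-0.15) − (0.95)(-0.30) = 0.3300
  C_21 = −[(-0.30)(0.85) − (-0.20)(-0.15)] = 0.2850
  C_22 = (0.95)(0.85) − (-0.20)(-0.30) = 0.7475
  C_23 = −[(0.95)(-0.15) − (-0.30)(-0.30)] = 0.2325
  C_31 = (-0.30)(-0.25) − (-0.20)(0.95) = 0.2650
  C_32 = −[(0.95)(-0.25) − (-0.20)(-0.30)] = 0.2975
  C_33 = (0.95)(0.95) − (-0.30)(-0.30) = 0.8125
det(I−A) = Σ_j (I−A)_1j·C_1j = (0.95)(0.7700) + (-0.30)(0.3300) + (-0.20)(0.3300) = 0.5665
adj(I−A) = Cᵀ =
  [ 0.7700   0.2850   0.2650]
  [ 0.3300   0.7475   0.2975]
  [ 0.3300   0.2325   0.8125]
(I − A)⁻¹ = adj(I−A) / det(I−A) ≈
  [   1.3592     0.5031     0.4678]
  [   0.5825     1.3195     0.5252]
  [   0.5825     0.4104     1.4342]
The output multiplier for sector j is the column-j sum of the Leontief inverse (I − A)⁻¹ = adj(I−A) / det(I−A).
Column 3 of adj(I−A): (0.2650, 0.2975, 0.8125); det(I−A) = 0.5665.
m_3 = (0.2650 + 0.2975 + 0.8125) / 0.5665 = 1.375 / 0.5665 ≈ 2.427.

m_3 = 2.427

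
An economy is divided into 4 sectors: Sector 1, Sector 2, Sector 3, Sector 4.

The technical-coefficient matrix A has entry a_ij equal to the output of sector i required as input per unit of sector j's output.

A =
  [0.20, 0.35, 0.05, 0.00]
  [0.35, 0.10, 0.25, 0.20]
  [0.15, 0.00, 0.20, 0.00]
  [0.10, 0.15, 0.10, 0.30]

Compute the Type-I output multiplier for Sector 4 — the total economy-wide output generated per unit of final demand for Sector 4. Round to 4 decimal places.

m_4 = 2.2067

I − A =
  [   0.80    -0.35    -0.05     0.00]
  [  -0.35     0.90    -0.25    -0.20]
  [  -0.15     0.00     0.80     0.00]
  [  -0.10    -0.15    -0.10     0.70]
Compute the cofactors C_ij = (−1)^(i+j)·(3×3 minor ij) of I−A; the adjugate is their transpose:
adj(I−A) = Cᵀ =
  [ 0.480000   0.196000   0.098250   0.056000]
  [ 0.241250   0.442750   0.169250   0.126500]
  [ 0.090000   0.036750   0.387250   0.010500]
  [ 0.133125   0.128125   0.105625   0.458125]
det(I−A) = Σ_j (I−A)_1j·C_1j = (0.80)(0.480000) + (-0.35)(0.241250) + (-0.05)(0.090000) + (0.00)(0.133125) = 0.2950625
(I − A)⁻¹ = adj(I−A) / det(I−A) ≈
  [   1.62677     0.66427     0.33298     0.18979]
  [   0.81762     1.50053     0.57361     0.42872]
  [   0.30502     0.12455     1.31243     0.03559]
  [   0.45118     0.43423     0.35798     1.55264]
The output multiplier for sector j is the column-j sum of the Leontief inverse (I − A)⁻¹ = adj(I−A) / det(I−A).
Column 4 of adj(I−A): (0.056000, 0.126500, 0.010500, 0.458125); det(I−A) = 0.2950625.
m_4 = (0.056000 + 0.126500 + 0.010500 + 0.458125) / 0.2950625 = 0.651125 / 0.2950625 ≈ 2.2067.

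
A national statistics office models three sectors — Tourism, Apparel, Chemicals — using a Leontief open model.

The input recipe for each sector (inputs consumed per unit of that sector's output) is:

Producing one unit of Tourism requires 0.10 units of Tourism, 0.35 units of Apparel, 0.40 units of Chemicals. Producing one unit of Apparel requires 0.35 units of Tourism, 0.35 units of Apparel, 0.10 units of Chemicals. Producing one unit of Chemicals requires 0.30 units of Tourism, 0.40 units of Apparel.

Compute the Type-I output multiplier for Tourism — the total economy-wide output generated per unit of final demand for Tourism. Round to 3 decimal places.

m_T = 5.018

I − A =
  [   0.90    -0.35    -0.30]
  [  -0.35     0.65    -0.40]
  [  -0.40    -0.10     1.00]
Cofactors of I−A, C_ij = (−1)^(i+j)·(minor ij) (rows/columns in the sector order above):
  C_11 = (0.65)(1.00) − (-0.40)(-0.10) = 0.6100
  C_12 = −[(-0.35)(1.00) − (-0.40)(-0.40)] = 0.5100
  C_13 = (-0.35)(-0.10) − (0.65)(-0.40) = 0.2950
  C_21 = −[(-0.35)(1.00) − (-0.30)(-0.10)] = 0.3800
  C_22 = (0.90)(1.00) − (-0.30)(-0.40) = 0.7800
  C_23 = −[(0.90)(-0.10) − (-0.35)(-0.40)] = 0.2300
  C_31 = (-0.35)(-0.40) − (-0.30)(0.65) = 0.3350
  C_32 = −[(0.90)(-0.40) − (-0.30)(-0.35)] = 0.4650
  C_33 = (0.90)(0.65) − (-0.35)(-0.35) = 0.4625
det(I−A) = Σ_j (I−A)_1j·C_1j = (0.90)(0.6100) + (-0.35)(0.5100) + (-0.30)(0.2950) = 0.2820
adj(I−A) = Cᵀ =
  [ 0.6100   0.3800   0.3350]
  [ 0.5100   0.7800   0.4650]
  [ 0.2950   0.2300   0.4625]
(I − A)⁻¹ = adj(I−A) / det(I−A) ≈
  [   2.1631     1.3475     1.1879]
  [   1.8085     2.7660     1.6489]
  [   1.0461     0.8156     1.6401]
The output multiplier for sector j is the column-j sum of the Leontief inverse (I − A)⁻¹ = adj(I−A) / det(I−A).
Column T of adj(I−A): (0.6100, 0.5100, 0.2950); det(I−A) = 0.2820.
m_T = (0.6100 + 0.5100 + 0.2950) / 0.2820 = 1.415 / 0.2820 ≈ 5.018.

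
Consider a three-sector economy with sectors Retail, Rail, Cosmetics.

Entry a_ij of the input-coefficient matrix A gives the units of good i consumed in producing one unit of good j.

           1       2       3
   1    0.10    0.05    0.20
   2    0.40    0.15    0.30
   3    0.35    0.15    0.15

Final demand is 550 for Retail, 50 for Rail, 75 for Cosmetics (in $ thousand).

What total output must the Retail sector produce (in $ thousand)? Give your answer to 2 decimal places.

x_1 = 756.06

I − A =
  [   0.90    -0.05    -0.20]
  [  -0.40     0.85    -0.30]
  [  -0.35    -0.15     0.85]
Cofactors of I−A, C_ij = (−1)^(i+j)·(minor ij) (rows/columns in the sector order above):
  C_11 = (0.85)(0.85) − (-0.30)(-0.15) = 0.6775
  C_12 = −[(-0.40)(0.85) − (-0.30)(-0.35)] = 0.4450
  C_13 = (-0.40)(-0.15) − (0.85)(-0.35) = 0.3575
  C_21 = −[(-0.05)(0.85) − (-0.20)(-0.15)] = 0.0725
  C_22 = (0.90)(0.85) − (-0.20)(-0.35) = 0.6950
  C_23 = −[(0.90)(-0.15) − (-0.05)(-0.35)] = 0.1525
  C_31 = (-0.05)(-0.30) − (-0.20)(0.85) = 0.1850
  C_32 = −[(0.90)(-0.30) − (-0.20)(-0.40)] = 0.3500
  C_33 = (0.90)(0.85) − (-0.05)(-0.40) = 0.7450
det(I−A) = Σ_j (I−A)_1j·C_1j = (0.90)(0.6775) + (-0.05)(0.4450) + (-0.20)(0.3575) = 0.5160
adj(I−A) = Cᵀ =
  [ 0.6775   0.0725   0.1850]
  [ 0.4450   0.6950   0.3500]
  [ 0.3575   0.1525   0.7450]
(I − A)⁻¹ = adj(I−A) / det(I−A) ≈
  [   1.3130     0.1405     0.3585]
  [   0.8624     1.3469     0.6783]
  [   0.6928     0.2955     1.4438]
x = (I − A)⁻¹ d = adj(I−A)·d / det(I−A), with det(I−A) = 0.5160:
  x_1 = (0.6775·550 + 0.0725·50 + 0.1850·75) / 0.5160 = 390.125 / 0.5160 ≈ 756.06
  x_2 = (0.4450·550 + 0.6950·50 + 0.3500·75) / 0.5160 = 305.75 / 0.5160 ≈ 592.54
  x_3 = (0.3575·550 + 0.1525·50 + 0.7450·75) / 0.5160 = 260.125 / 0.5160 ≈ 504.12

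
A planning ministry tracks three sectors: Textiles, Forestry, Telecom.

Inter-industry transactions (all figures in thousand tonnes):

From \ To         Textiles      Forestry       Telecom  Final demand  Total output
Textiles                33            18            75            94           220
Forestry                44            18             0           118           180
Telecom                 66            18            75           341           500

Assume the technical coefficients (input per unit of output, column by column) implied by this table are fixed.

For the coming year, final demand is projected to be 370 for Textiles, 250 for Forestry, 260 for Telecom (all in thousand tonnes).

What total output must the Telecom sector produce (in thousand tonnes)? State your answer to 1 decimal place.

x_3 = 559.1

Technical coefficients a_ij = z_ij / X_j:
  a_11 = 33/220 = 0.15, a_21 = 44/220 = 0.20, a_31 = 66/220 = 0.30
  a_12 = 18/180 = 0.10, a_22 = 18/180 = 0.10, a_32 = 18/180 = 0.10
  a_13 = 75/500 = 0.15, a_23 = 0/500 = 0.00, a_33 = 75/500 = 0.15
I − A =
  [   0.85    -0.10    -0.15]
  [  -0.20     0.90     0.00]
  [  -0.30    -0.10     0.85]
Cofactors of I−A, C_ij = (−1)^(i+j)·(minor ij) (rows/columns in the sector order above):
  C_11 = (0.90)(0.85) − (0.00)(-0.10) = 0.7650
  C_12 = −[(-0.20)(0.85) − (0.00)(-0.30)] = 0.1700
  C_13 = (-0.20)(-0.10) − (0.90)(-0.30) = 0.2900
  C_21 = −[(-0.10)(0.85) − (-0.15)(-0.10)] = 0.1000
  C_22 = (0.85)(0.85) − (-0.15)(-0.30) = 0.6775
  C_23 = −[(0.85)(-0.10) − (-0.10)(-0.30)] = 0.1150
  C_31 = (-0.10)(0.00) − (-0.15)(0.90) = 0.1350
  C_32 = −[(0.85)(0.00) − (-0.15)(-0.20)] = 0.0300
  C_33 = (0.85)(0.90) − (-0.10)(-0.20) = 0.7450
det(I−A) = Σ_j (I−A)_1j·C_1j = (0.85)(0.7650) + (-0.10)(0.1700) + (-0.15)(0.2900) = 0.58975
adj(I−A) = Cᵀ =
  [ 0.7650   0.1000   0.1350]
  [ 0.1700   0.6775   0.0300]
  [ 0.2900   0.1150   0.7450]
(I − A)⁻¹ = adj(I−A) / det(I−A) ≈
  [   1.2972     0.1696     0.2289]
  [   0.2883     1.1488     0.0509]
  [   0.4917     0.1950     1.2632]
x = (I − A)⁻¹ d = adj(I−A)·d / det(I−A), with det(I−A) = 0.58975:
  x_1 = (0.7650·370 + 0.1000·250 + 0.1350·260) / 0.58975 = 343.15 / 0.58975 ≈ 581.9
  x_2 = (0.1700·370 + 0.6775·250 + 0.0300·260) / 0.58975 = 240.075 / 0.58975 ≈ 407.1
  x_3 = (0.2900·370 + 0.1150·250 + 0.7450·260) / 0.58975 = 329.75 / 0.58975 ≈ 559.1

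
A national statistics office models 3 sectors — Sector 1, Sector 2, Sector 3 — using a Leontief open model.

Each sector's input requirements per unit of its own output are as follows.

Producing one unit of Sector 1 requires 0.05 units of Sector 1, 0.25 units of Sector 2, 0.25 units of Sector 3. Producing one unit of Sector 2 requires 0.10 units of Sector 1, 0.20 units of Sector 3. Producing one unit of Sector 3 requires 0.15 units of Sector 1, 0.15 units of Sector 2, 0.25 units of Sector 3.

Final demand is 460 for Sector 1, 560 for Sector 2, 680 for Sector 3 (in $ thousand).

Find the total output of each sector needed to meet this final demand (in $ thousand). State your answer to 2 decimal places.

I − A =
  [   0.95    -0.10    -0.15]
  [  -0.25     1.00    -0.15]
  [  -0.25    -0.20     0.75]
Cofactors of I−A, C_ij = (−1)^(i+j)·(minor ij) (rows/columns in the sector order above):
  C_11 = (1.00)(0.75) − (-0.15)(-0.20) = 0.7200
  C_12 = −[(-0.25)(0.75) − (-0.15)(-0.25)] = 0.2250
  C_13 = (-0.25)(-0.20) − (1.00)(-0.25) = 0.3000
  C_21 = −[(-0.10)(0.75) − (-0.15)(-0.20)] = 0.1050
  C_22 = (0.95)(0.75) − (-0.15)(-0.25) = 0.6750
  C_23 = −[(0.95)(-0.20) − (-0.10)(-0.25)] = 0.2150
  C_31 = (-0.10)(-0.15) − (-0.15)(1.00) = 0.1650
  C_32 = −[(0.95)(-0.15) − (-0.15)(-0.25)] = 0.1800
  C_33 = (0.95)(1.00) − (-0.10)(-0.25) = 0.9250
det(I−A) = Σ_j (I−A)_1j·C_1j = (0.95)(0.7200) + (-0.10)(0.2250) + (-0.15)(0.3000) = 0.6165
adj(I−A) = Cᵀ =
  [ 0.7200   0.1050   0.1650]
  [ 0.2250   0.6750   0.1800]
  [ 0.3000   0.2150   0.9250]
(I − A)⁻¹ = adj(I−A) / det(I−A) ≈
  [   1.1679     0.1703     0.2676]
  [   0.3650     1.0949     0.2920]
  [   0.4866     0.3487     1.5004]
x = (I − A)⁻¹ d = adj(I−A)·d / det(I−A), with det(I−A) = 0.6165:
  x_1 = (0.7200·460 + 0.1050·560 + 0.1650·680) / 0.6165 = 502.20 / 0.6165 ≈ 814.60
  x_2 = (0.2250·460 + 0.6750·560 + 0.1800·680) / 0.6165 = 603.90 / 0.6165 ≈ 979.56
  x_3 = (0.3000·460 + 0.2150·560 + 0.9250·680) / 0.6165 = 887.40 / 0.6165 ≈ 1439.42

x_1 = 814.60, x_2 = 979.56, x_3 = 1439.42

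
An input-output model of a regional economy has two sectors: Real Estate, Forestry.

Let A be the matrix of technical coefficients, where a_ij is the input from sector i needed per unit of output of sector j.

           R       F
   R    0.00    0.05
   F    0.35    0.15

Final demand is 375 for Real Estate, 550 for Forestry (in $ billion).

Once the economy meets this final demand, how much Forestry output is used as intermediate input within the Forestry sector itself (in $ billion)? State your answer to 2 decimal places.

I − A =
  [   1.00    -0.05]
  [  -0.35     0.85]
det(I−A) = (1.00)(0.85) − (-0.05)(-0.35) = 0.8325
adj(I−A) = [[0.85, 0.05], [0.35, 1.00]]
(I − A)⁻¹ = adj(I−A) / det(I−A) ≈
  [   1.0210     0.0601]
  [   0.4204     1.2012]
First solve x = (I − A)⁻¹ d = adj(I−A)·d / det(I−A); in particular x_F = (0.35·375 + 1.00·550) / 0.8325 = 681.25 / 0.8325 ≈ 818.3183.
Intermediate flow from F to F: z_FF = a_FF · x_F = 0.15 × 681.25 / 0.8325 = 102.1875 / 0.8325 ≈ 122.75.

z_FF = 122.75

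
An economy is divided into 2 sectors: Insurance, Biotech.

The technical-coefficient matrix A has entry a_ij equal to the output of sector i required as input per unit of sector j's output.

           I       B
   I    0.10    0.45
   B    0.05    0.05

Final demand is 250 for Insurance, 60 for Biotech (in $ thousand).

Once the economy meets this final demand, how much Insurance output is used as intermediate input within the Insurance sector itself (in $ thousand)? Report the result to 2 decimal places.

z_II = 31.77

I − A =
  [   0.90    -0.45]
  [  -0.05     0.95]
det(I−A) = (0.90)(0.95) − (-0.45)(-0.05) = 0.8325
adj(I−A) = [[0.95, 0.45], [0.05, 0.90]]
(I − A)⁻¹ = adj(I−A) / det(I−A) ≈
  [   1.1411     0.5405]
  [   0.0601     1.0811]
First solve x = (I − A)⁻¹ d = adj(I−A)·d / det(I−A); in particular x_I = (0.95·250 + 0.45·60) / 0.8325 = 264.50 / 0.8325 ≈ 317.7177.
Intermediate flow from I to I: z_II = a_II · x_I = 0.10 × 264.50 / 0.8325 = 26.45 / 0.8325 ≈ 31.77.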